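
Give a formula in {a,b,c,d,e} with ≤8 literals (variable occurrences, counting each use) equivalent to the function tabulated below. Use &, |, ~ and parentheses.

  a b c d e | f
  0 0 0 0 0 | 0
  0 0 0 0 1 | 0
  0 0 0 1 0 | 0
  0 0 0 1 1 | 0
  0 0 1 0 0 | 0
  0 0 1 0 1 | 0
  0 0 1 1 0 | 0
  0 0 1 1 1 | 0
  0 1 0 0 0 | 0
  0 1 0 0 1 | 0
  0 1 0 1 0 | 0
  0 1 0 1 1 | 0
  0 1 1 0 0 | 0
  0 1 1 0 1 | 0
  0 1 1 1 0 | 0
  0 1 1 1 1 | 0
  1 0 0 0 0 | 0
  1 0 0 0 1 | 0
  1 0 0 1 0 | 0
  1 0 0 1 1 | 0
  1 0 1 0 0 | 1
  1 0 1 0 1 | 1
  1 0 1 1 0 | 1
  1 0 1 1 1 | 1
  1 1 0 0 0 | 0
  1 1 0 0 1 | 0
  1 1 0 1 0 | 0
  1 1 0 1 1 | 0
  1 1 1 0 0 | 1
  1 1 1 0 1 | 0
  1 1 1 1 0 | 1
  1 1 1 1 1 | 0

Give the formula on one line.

  ~e = 10101010101010101010101010101010
  ~b = 11111111000000001111111100000000
  (~e | ~b) = 11111111101010101111111110101010
  (a & (~e | ~b)) = 00000000000000001111111110101010
  ~d = 11001100110011001100110011001100
  (~d | a) = 11001100110011001111111111111111
  ~a = 11111111111111110000000000000000
  ((~d | a) & ~a) = 11001100110011000000000000000000
  (c | ((~d | a) & ~a)) = 11001111110011110000111100001111
  ((a & (~e | ~b)) & (c | ((~d | a) & ~a))) = 00000000000000000000111100001010

((a & (~e | ~b)) & (c | ((~d | a) & ~a)))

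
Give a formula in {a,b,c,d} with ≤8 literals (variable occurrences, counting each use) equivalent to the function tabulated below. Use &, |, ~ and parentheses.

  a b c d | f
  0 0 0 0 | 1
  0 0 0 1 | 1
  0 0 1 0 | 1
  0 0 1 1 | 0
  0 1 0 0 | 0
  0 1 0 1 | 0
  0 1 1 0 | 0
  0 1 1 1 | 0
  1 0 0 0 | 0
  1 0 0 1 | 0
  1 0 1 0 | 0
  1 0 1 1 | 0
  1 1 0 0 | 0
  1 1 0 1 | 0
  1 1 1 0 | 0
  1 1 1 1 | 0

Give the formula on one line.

  ~c = 1100110011001100
  ~d = 1010101010101010
  (c & ~d) = 0010001000100010
  (~c | (c & ~d)) = 1110111011101110
  ~b = 1111000011110000
  ((~c | (c & ~d)) & ~b) = 1110000011100000
  ~a = 1111111100000000
  (~a | b) = 1111111100001111
  (((~c | (c & ~d)) & ~b) & (~a | b)) = 1110000000000000

(((~c | (c & ~d)) & ~b) & (~a | b))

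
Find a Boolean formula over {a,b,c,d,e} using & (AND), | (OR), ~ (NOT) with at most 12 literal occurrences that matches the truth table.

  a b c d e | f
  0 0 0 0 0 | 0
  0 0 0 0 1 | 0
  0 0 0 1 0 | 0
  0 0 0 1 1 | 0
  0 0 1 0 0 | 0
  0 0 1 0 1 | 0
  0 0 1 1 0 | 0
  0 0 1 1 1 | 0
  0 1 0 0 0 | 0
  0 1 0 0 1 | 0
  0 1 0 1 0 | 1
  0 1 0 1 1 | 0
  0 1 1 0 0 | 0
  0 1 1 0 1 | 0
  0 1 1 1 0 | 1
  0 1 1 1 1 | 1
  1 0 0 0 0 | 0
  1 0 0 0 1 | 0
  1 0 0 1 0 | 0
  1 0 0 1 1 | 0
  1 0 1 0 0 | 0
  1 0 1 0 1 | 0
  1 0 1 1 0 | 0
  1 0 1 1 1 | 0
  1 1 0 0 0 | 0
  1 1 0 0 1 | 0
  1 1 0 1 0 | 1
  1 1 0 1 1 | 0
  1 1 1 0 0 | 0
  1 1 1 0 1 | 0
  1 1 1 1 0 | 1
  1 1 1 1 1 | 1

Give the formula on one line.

  (c & d) = 00000011000000110000001100000011
  ~e = 10101010101010101010101010101010
  ((c & d) | ~e) = 10101011101010111010101110101011
  (e | a) = 01010101010101011111111111111111
  (d & b) = 00000000001100110000000000110011
  ((e | a) | (d & b)) = 01010101011101111111111111111111
  (d & ((e | a) | (d & b))) = 00010001001100110011001100110011
  (((c & d) | ~e) & (d & ((e | a) | (d & b)))) = 00000001001000110010001100100011
  (b & (((c & d) | ~e) & (d & ((e | a) | (d & b))))) = 00000000001000110000000000100011

(b & (((c & d) | ~e) & (d & ((e | a) | (d & b)))))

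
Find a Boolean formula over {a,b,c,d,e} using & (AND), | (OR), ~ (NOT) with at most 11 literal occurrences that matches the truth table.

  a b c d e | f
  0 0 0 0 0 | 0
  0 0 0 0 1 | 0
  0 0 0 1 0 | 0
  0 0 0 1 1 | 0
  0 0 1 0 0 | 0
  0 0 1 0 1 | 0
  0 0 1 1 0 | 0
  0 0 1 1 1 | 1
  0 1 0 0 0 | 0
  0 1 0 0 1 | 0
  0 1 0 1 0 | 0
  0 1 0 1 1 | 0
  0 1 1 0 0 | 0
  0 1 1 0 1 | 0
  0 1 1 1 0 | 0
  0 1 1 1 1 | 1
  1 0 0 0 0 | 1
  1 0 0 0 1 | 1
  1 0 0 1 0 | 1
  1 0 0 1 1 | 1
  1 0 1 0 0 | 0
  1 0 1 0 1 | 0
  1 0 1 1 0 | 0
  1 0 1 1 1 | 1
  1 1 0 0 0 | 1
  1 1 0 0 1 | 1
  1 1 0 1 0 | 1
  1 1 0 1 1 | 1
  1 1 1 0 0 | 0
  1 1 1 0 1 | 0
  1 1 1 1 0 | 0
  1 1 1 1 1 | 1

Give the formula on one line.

  ~c = 11110000111100001111000011110000
  (a & ~c) = 00000000000000001111000011110000
  ~a = 11111111111111110000000000000000
  (b & ~a) = 00000000111111110000000000000000
  ((b & ~a) | d) = 00110011111111110011001100110011
  (((b & ~a) | d) & c) = 00000011000011110000001100000011
  ~d = 11001100110011001100110011001100
  (~d | e) = 11011101110111011101110111011101
  ((~d | e) & d) = 00010001000100010001000100010001
  ((((b & ~a) | d) & c) & ((~d | e) & d)) = 00000001000000010000000100000001
  ((a & ~c) | ((((b & ~a) | d) & c) & ((~d | e) & d))) = 00000001000000011111000111110001

((a & ~c) | ((((b & ~a) | d) & c) & ((~d | e) & d)))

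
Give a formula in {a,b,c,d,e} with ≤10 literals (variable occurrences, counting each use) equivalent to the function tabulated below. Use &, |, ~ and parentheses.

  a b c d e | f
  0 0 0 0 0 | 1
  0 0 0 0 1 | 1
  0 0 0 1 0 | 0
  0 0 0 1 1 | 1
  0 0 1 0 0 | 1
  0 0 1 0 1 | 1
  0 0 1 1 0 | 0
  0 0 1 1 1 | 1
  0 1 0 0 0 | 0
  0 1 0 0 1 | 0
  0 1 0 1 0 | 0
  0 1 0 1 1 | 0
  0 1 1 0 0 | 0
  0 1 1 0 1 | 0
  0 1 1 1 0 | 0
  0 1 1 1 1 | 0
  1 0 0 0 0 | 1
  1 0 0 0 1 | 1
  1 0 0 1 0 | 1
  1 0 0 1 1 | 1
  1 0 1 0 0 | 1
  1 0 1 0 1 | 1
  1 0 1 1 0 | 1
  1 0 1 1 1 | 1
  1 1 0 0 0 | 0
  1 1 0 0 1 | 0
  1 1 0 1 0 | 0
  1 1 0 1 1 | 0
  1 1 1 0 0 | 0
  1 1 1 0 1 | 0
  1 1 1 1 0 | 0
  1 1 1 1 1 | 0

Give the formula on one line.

  ~b = 11111111000000001111111100000000
  (~b & e) = 01010101000000000101010100000000
  ~d = 11001100110011001100110011001100
  ((~b & e) | ~d) = 11011101110011001101110111001100
  (((~b & e) | ~d) | e) = 11011101110111011101110111011101
  ~a = 11111111111111110000000000000000
  (~a & b) = 00000000111111110000000000000000
  (c & (~a & b)) = 00000000000011110000000000000000
  ((((~b & e) | ~d) | e) | (c & (~a & b))) = 11011101110111111101110111011101
  (a | ((((~b & e) | ~d) | e) | (c & (~a & b)))) = 11011101110111111111111111111111
  ((a | ((((~b & e) | ~d) | e) | (c & (~a & b)))) & ~b) = 11011101000000001111111100000000

((a | ((((~b & e) | ~d) | e) | (c & (~a & b)))) & ~b)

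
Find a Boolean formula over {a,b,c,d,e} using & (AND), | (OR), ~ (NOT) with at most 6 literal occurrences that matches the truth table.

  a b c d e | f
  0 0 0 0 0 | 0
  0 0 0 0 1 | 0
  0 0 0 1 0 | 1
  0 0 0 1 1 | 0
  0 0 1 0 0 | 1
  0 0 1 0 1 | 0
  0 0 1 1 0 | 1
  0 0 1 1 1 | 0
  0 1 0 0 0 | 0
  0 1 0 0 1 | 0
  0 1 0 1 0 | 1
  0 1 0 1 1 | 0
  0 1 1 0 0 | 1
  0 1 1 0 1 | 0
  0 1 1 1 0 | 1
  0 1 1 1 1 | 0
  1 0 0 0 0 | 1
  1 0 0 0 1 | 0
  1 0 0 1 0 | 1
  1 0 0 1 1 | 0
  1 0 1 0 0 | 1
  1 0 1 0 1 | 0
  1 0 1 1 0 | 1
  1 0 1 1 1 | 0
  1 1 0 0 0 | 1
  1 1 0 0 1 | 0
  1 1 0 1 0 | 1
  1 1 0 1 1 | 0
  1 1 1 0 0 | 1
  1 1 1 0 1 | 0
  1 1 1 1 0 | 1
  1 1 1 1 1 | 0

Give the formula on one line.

(~e & (c | (d | a)))

  ~e = 10101010101010101010101010101010
  (d | a) = 00110011001100111111111111111111
  (c | (d | a)) = 00111111001111111111111111111111
  (~e & (c | (d | a))) = 00101010001010101010101010101010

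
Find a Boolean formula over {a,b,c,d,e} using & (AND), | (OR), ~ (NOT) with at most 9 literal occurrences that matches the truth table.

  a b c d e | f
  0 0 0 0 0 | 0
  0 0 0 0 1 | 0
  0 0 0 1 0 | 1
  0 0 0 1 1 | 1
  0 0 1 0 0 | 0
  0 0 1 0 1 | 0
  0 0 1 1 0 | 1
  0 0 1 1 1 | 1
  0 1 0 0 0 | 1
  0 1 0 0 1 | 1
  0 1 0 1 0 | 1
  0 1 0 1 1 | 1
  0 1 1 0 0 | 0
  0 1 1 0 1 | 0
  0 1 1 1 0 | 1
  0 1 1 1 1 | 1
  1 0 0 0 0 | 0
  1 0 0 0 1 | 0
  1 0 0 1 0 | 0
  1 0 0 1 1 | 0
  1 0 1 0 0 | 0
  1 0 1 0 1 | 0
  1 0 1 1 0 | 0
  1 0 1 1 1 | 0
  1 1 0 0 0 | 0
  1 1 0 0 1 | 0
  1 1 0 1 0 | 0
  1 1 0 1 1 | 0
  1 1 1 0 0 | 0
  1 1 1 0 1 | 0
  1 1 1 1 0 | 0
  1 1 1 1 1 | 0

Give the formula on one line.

  ~a = 11111111111111110000000000000000
  (d & ~a) = 00110011001100110000000000000000
  (~a & b) = 00000000111111110000000000000000
  ~c = 11110000111100001111000011110000
  (~c | d) = 11110011111100111111001111110011
  ((~a & b) & (~c | d)) = 00000000111100110000000000000000
  ((d & ~a) | ((~a & b) & (~c | d))) = 00110011111100110000000000000000

((d & ~a) | ((~a & b) & (~c | d)))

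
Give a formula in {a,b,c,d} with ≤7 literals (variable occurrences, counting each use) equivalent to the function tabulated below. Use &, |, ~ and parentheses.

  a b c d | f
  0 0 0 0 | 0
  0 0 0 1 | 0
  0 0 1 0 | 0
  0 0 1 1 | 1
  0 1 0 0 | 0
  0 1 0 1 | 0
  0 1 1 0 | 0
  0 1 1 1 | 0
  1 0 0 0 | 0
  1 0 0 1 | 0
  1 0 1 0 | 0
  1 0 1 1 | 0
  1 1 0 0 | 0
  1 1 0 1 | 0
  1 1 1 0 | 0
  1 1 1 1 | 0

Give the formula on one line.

(((d & (c & ~a)) | b) & ~b)

  ~a = 1111111100000000
  (c & ~a) = 0011001100000000
  (d & (c & ~a)) = 0001000100000000
  ((d & (c & ~a)) | b) = 0001111100001111
  ~b = 1111000011110000
  (((d & (c & ~a)) | b) & ~b) = 0001000000000000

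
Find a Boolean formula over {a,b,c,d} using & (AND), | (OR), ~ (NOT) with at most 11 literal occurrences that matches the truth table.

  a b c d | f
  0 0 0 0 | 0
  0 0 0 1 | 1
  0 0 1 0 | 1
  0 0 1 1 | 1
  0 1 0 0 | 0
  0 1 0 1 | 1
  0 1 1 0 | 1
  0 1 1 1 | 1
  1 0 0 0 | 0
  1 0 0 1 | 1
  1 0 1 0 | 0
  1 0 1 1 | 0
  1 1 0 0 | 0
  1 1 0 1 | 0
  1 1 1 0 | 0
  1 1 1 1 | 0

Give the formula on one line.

  ~a = 1111111100000000
  ~b = 1111000011110000
  ~c = 1100110011001100
  (~b & ~c) = 1100000011000000
  (~a | (~b & ~c)) = 1111111111000000
  (d & ~a) = 0101010100000000
  ((d & ~a) | c) = 0111011100110011
  (a | ((d & ~a) | c)) = 0111011111111111
  ((~a | (~b & ~c)) & (a | ((d & ~a) | c))) = 0111011111000000
  (d | ~a) = 1111111101010101
  (((~a | (~b & ~c)) & (a | ((d & ~a) | c))) & (d | ~a)) = 0111011101000000

(((~a | (~b & ~c)) & (a | ((d & ~a) | c))) & (d | ~a))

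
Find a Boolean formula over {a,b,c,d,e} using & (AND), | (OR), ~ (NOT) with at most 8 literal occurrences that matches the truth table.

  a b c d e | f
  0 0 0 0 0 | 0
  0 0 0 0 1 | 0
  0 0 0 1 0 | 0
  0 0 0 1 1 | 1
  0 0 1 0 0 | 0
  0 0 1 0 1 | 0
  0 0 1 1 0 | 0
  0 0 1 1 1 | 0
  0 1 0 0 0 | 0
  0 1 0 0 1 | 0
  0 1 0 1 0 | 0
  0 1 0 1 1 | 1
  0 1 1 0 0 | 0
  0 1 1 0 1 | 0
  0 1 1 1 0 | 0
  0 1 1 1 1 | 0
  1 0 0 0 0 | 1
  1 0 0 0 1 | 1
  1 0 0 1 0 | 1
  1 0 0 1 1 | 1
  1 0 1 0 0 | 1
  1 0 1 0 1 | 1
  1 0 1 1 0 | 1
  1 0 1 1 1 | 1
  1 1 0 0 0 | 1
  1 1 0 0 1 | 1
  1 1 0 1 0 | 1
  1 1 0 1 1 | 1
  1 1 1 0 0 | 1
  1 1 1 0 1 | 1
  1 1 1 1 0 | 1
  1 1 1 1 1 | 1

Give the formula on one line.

(a | (e & ((c | d) & (a | ~c))))

  (c | d) = 00111111001111110011111100111111
  ~c = 11110000111100001111000011110000
  (a | ~c) = 11110000111100001111111111111111
  ((c | d) & (a | ~c)) = 00110000001100000011111100111111
  (e & ((c | d) & (a | ~c))) = 00010000000100000001010100010101
  (a | (e & ((c | d) & (a | ~c)))) = 00010000000100001111111111111111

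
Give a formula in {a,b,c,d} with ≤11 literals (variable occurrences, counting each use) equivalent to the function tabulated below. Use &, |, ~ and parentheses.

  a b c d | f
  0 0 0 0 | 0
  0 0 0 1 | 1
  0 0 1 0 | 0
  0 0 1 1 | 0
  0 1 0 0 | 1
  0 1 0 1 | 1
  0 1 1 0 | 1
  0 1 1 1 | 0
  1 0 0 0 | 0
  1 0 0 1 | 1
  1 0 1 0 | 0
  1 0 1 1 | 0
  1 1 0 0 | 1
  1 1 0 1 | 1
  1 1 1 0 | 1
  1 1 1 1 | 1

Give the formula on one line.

  ~c = 1100110011001100
  (a | ~c) = 1100110011111111
  ~d = 1010101010101010
  (c & ~d) = 0010001000100010
  ((a | ~c) | (c & ~d)) = 1110111011111111
  (b | ~c) = 1100111111001111
  (b | d) = 0101111101011111
  ((b | ~c) & (b | d)) = 0100111101001111
  (((a | ~c) | (c & ~d)) & ((b | ~c) & (b | d))) = 0100111001001111

(((a | ~c) | (c & ~d)) & ((b | ~c) & (b | d)))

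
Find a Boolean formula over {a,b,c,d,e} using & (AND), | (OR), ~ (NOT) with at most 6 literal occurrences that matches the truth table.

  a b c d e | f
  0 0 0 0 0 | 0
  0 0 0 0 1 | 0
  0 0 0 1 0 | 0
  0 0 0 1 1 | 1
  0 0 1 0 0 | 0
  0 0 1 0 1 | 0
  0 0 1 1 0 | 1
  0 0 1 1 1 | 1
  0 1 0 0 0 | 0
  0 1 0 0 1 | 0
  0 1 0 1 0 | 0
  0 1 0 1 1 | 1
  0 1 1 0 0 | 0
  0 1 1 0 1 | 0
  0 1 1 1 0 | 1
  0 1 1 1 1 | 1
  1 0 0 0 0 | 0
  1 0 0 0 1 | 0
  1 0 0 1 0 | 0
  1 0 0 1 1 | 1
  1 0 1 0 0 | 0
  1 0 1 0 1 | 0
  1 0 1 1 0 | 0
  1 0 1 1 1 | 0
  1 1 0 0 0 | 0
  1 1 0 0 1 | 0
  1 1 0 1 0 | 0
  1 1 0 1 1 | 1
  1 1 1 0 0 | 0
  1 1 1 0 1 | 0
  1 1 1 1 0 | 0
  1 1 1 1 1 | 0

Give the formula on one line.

  (e | c) = 01011111010111110101111101011111
  ((e | c) & d) = 00010011000100110001001100010011
  ~a = 11111111111111110000000000000000
  ~c = 11110000111100001111000011110000
  (~c & d) = 00110000001100000011000000110000
  (~a | (~c & d)) = 11111111111111110011000000110000
  (((e | c) & d) & (~a | (~c & d))) = 00010011000100110001000000010000

(((e | c) & d) & (~a | (~c & d)))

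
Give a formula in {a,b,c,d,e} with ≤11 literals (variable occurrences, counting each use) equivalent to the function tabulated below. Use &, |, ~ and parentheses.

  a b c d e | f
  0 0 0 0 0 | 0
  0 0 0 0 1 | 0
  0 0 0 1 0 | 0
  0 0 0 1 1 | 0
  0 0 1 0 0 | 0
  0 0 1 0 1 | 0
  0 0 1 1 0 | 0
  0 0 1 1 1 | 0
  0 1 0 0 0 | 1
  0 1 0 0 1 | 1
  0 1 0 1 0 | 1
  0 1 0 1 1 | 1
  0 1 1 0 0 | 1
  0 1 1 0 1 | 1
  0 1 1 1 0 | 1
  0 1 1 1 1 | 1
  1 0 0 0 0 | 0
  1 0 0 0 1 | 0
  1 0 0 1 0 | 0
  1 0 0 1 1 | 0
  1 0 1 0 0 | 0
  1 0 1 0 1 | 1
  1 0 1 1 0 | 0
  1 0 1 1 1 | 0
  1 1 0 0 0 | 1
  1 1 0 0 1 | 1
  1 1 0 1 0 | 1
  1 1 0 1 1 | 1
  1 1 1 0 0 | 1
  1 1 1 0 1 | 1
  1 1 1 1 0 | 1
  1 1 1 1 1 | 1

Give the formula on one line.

  ~d = 11001100110011001100110011001100
  (~d & a) = 00000000000000001100110011001100
  ~e = 10101010101010101010101010101010
  (~e & d) = 00100010001000100010001000100010
  (a | (~e & d)) = 00100010001000101111111111111111
  ~a = 11111111111111110000000000000000
  (~a | e) = 11111111111111110101010101010101
  ((a | (~e & d)) & (~a | e)) = 00100010001000100101010101010101
  ((~d & a) & ((a | (~e & d)) & (~a | e))) = 00000000000000000100010001000100
  (c & ((~d & a) & ((a | (~e & d)) & (~a | e)))) = 00000000000000000000010000000100
  ((c & ((~d & a) & ((a | (~e & d)) & (~a | e)))) | b) = 00000000111111110000010011111111

((c & ((~d & a) & ((a | (~e & d)) & (~a | e)))) | b)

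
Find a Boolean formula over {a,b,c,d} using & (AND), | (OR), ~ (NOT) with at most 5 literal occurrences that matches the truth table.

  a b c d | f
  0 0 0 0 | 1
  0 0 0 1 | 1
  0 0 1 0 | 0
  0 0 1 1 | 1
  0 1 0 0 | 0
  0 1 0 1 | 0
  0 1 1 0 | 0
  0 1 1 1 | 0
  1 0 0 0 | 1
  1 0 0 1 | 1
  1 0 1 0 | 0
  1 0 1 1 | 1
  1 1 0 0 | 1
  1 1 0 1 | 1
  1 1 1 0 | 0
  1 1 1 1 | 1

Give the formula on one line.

  ~c = 1100110011001100
  (d | ~c) = 1101110111011101
  ~b = 1111000011110000
  (a | ~b) = 1111000011111111
  ((d | ~c) & (a | ~b)) = 1101000011011101

((d | ~c) & (a | ~b))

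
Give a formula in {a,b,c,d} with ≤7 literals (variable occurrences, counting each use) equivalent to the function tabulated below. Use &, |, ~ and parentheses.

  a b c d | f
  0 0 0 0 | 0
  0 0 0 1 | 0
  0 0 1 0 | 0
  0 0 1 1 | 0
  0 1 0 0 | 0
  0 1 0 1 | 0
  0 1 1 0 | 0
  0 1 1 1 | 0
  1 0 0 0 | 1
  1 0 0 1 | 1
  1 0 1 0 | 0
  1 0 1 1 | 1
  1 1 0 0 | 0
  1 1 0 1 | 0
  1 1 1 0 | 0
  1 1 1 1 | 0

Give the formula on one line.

  ~b = 1111000011110000
  (a & ~b) = 0000000011110000
  ~c = 1100110011001100
  (~b & ~c) = 1100000011000000
  (c & d) = 0001000100010001
  ((~b & ~c) | (c & d)) = 1101000111010001
  ((a & ~b) & ((~b & ~c) | (c & d))) = 0000000011010000

((a & ~b) & ((~b & ~c) | (c & d)))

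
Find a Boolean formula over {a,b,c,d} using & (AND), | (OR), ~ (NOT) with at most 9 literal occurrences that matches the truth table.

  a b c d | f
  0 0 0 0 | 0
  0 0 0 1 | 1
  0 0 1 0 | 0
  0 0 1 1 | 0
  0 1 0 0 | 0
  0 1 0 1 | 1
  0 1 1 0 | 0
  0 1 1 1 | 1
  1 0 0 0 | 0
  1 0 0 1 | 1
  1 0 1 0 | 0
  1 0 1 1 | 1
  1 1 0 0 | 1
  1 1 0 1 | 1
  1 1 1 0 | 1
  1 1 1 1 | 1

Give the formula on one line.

  (a & b) = 0000000000001111
  (d | (a & b)) = 0101010101011111
  (d & a) = 0000000001010101
  ~c = 1100110011001100
  (d & ~c) = 0100010001000100
  ((d & a) | (d & ~c)) = 0100010001010101
  (b | ((d & a) | (d & ~c))) = 0100111101011111
  ((d | (a & b)) & (b | ((d & a) | (d & ~c)))) = 0100010101011111

((d | (a & b)) & (b | ((d & a) | (d & ~c))))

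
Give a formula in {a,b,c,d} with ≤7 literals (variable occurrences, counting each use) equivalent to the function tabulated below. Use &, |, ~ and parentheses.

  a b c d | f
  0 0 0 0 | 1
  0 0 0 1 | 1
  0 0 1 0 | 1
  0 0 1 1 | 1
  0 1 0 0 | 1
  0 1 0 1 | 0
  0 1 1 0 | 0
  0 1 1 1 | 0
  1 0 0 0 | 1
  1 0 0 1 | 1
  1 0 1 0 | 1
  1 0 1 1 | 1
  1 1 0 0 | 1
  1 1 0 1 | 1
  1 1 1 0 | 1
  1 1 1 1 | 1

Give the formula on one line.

(((~d & (~c | d)) | ~b) | a)

  ~d = 1010101010101010
  ~c = 1100110011001100
  (~c | d) = 1101110111011101
  (~d & (~c | d)) = 1000100010001000
  ~b = 1111000011110000
  ((~d & (~c | d)) | ~b) = 1111100011111000
  (((~d & (~c | d)) | ~b) | a) = 1111100011111111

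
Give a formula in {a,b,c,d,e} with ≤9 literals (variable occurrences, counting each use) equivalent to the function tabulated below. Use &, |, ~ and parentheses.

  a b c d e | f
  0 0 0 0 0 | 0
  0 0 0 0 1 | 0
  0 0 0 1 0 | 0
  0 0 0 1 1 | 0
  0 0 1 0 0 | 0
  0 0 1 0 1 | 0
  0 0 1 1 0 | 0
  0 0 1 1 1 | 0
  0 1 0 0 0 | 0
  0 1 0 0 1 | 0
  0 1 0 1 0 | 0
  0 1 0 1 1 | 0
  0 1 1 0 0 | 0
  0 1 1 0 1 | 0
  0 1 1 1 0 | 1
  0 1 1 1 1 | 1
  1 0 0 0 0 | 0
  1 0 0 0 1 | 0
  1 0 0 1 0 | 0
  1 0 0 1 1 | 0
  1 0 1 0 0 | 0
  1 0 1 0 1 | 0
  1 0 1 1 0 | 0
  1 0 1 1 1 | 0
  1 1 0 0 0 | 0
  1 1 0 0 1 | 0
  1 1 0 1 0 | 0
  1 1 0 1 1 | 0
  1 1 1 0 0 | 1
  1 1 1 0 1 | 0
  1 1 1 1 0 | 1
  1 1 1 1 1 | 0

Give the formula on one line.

  (c & d) = 00000011000000110000001100000011
  (a | (c & d)) = 00000011000000111111111111111111
  ~a = 11111111111111110000000000000000
  ~e = 10101010101010101010101010101010
  (~e & c) = 00001010000010100000101000001010
  (~a | (~e & c)) = 11111111111111110000101000001010
  (c & (~a | (~e & c))) = 00001111000011110000101000001010
  (b & (c & (~a | (~e & c)))) = 00000000000011110000000000001010
  ((a | (c & d)) & (b & (c & (~a | (~e & c))))) = 00000000000000110000000000001010

((a | (c & d)) & (b & (c & (~a | (~e & c)))))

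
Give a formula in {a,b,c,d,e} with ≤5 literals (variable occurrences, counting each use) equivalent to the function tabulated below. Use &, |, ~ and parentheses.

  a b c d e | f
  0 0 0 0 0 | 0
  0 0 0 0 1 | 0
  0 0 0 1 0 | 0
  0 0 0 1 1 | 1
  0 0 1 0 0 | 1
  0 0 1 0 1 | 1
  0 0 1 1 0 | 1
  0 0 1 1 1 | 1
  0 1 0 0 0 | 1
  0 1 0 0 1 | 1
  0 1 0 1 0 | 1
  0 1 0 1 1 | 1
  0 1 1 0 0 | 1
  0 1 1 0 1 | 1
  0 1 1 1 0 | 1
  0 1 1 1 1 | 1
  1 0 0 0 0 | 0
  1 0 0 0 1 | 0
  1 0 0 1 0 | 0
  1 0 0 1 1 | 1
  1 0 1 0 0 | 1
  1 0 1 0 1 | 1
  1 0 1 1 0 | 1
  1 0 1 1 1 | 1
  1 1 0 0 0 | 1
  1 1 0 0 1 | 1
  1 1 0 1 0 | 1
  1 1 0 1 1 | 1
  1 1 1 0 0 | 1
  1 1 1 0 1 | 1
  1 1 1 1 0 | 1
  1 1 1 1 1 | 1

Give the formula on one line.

(((e & d) | b) | c)

  (e & d) = 00010001000100010001000100010001
  ((e & d) | b) = 00010001111111110001000111111111
  (((e & d) | b) | c) = 00011111111111110001111111111111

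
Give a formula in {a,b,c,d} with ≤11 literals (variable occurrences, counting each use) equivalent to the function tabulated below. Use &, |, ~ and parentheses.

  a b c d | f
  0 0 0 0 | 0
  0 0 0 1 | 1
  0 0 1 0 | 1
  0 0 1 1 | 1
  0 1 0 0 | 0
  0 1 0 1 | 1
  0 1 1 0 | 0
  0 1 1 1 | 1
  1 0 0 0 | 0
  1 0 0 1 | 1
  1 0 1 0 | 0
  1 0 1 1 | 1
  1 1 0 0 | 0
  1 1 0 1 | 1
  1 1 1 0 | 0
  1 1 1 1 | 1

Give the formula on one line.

(d | ((d | ~a) & ((((~b & c) & ~d) | d) & (~b | ~a))))

  ~a = 1111111100000000
  (d | ~a) = 1111111101010101
  ~b = 1111000011110000
  (~b & c) = 0011000000110000
  ~d = 1010101010101010
  ((~b & c) & ~d) = 0010000000100000
  (((~b & c) & ~d) | d) = 0111010101110101
  (~b | ~a) = 1111111111110000
  ((((~b & c) & ~d) | d) & (~b | ~a)) = 0111010101110000
  ((d | ~a) & ((((~b & c) & ~d) | d) & (~b | ~a))) = 0111010101010000
  (d | ((d | ~a) & ((((~b & c) & ~d) | d) & (~b | ~a)))) = 0111010101010101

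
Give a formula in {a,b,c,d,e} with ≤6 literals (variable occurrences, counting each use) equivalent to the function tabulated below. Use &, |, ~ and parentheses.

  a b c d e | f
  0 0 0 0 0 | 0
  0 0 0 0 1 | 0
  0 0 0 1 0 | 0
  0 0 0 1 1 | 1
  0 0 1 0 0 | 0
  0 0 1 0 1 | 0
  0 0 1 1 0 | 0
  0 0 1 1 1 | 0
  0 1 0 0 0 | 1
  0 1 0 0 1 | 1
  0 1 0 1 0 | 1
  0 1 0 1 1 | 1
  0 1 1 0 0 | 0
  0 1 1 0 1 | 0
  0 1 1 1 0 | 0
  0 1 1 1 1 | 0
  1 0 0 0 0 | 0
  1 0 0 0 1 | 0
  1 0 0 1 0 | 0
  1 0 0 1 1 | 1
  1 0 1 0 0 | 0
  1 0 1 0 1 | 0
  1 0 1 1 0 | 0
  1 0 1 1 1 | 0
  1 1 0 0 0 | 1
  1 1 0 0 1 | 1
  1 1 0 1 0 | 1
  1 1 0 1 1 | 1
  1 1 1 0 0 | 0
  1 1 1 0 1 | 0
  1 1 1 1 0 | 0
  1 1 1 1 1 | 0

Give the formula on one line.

  (d & e) = 00010001000100010001000100010001
  ((d & e) | b) = 00010001111111110001000111111111
  ~c = 11110000111100001111000011110000
  (((d & e) | b) & ~c) = 00010000111100000001000011110000

(((d & e) | b) & ~c)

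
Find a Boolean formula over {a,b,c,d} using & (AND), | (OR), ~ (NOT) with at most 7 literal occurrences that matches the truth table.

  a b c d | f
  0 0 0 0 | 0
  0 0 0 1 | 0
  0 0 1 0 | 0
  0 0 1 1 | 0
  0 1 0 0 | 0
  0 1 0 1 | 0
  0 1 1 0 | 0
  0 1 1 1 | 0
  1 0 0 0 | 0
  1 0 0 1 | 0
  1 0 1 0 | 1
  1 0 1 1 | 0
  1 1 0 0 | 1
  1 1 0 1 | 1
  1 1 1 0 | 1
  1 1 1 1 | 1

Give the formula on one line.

  ~a = 1111111100000000
  (b | ~a) = 1111111100001111
  ~d = 1010101010101010
  (b | ~d) = 1010111110101111
  (c & (b | ~d)) = 0010001100100011
  ((c & (b | ~d)) & ~d) = 0010001000100010
  ((b | ~a) | ((c & (b | ~d)) & ~d)) = 1111111100101111
  (((b | ~a) | ((c & (b | ~d)) & ~d)) & a) = 0000000000101111

(((b | ~a) | ((c & (b | ~d)) & ~d)) & a)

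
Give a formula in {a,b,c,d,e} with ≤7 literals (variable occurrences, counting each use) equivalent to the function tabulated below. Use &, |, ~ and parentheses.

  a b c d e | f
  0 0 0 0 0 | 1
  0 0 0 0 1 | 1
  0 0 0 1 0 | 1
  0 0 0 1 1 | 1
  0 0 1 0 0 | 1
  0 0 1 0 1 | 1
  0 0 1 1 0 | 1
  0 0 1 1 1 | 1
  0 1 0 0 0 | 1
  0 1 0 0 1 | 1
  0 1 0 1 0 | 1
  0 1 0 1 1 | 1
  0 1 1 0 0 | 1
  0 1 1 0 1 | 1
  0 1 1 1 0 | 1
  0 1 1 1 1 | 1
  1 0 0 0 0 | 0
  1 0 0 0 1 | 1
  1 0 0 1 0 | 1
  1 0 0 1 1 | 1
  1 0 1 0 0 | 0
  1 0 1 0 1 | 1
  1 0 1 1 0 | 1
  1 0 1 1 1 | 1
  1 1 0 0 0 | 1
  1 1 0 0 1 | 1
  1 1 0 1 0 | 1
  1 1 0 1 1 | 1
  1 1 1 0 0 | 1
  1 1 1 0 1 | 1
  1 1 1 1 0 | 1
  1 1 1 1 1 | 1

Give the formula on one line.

  (e | b) = 01010101111111110101010111111111
  ~a = 11111111111111110000000000000000
  ~e = 10101010101010101010101010101010
  (~e & b) = 00000000101010100000000010101010
  ((~e & b) | d) = 00110011101110110011001110111011
  (~a | ((~e & b) | d)) = 11111111111111110011001110111011
  ((e | b) | (~a | ((~e & b) | d))) = 11111111111111110111011111111111

((e | b) | (~a | ((~e & b) | d)))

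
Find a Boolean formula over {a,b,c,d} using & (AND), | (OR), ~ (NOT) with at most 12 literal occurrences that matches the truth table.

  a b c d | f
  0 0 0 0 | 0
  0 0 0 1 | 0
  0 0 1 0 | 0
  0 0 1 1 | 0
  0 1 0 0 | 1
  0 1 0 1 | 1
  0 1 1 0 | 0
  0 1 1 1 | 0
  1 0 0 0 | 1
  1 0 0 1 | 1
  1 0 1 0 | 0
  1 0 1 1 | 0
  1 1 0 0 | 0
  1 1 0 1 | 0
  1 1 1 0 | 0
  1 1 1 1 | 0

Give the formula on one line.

(~c & (((~c & b) & (~b | ~a)) | (~b & (a | (~d & b)))))

  ~c = 1100110011001100
  (~c & b) = 0000110000001100
  ~b = 1111000011110000
  ~a = 1111111100000000
  (~b | ~a) = 1111111111110000
  ((~c & b) & (~b | ~a)) = 0000110000000000
  ~d = 1010101010101010
  (~d & b) = 0000101000001010
  (a | (~d & b)) = 0000101011111111
  (~b & (a | (~d & b))) = 0000000011110000
  (((~c & b) & (~b | ~a)) | (~b & (a | (~d & b)))) = 0000110011110000
  (~c & (((~c & b) & (~b | ~a)) | (~b & (a | (~d & b))))) = 0000110011000000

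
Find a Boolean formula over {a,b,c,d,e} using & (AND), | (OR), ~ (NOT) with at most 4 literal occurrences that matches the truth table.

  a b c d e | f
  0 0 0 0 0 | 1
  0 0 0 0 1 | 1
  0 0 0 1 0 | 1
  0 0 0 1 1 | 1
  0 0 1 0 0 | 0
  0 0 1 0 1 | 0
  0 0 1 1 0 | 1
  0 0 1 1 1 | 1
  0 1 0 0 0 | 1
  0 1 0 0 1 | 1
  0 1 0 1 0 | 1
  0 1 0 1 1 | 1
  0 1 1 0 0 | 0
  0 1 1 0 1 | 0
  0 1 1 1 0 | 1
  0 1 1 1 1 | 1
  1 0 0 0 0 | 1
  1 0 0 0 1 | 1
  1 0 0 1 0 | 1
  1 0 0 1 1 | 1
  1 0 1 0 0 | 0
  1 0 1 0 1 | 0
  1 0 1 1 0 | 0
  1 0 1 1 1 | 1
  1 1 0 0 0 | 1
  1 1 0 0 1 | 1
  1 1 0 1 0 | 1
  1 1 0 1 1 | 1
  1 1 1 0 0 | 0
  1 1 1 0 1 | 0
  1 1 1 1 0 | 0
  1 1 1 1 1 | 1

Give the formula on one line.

  ~c = 11110000111100001111000011110000
  ~a = 11111111111111110000000000000000
  (~a | e) = 11111111111111110101010101010101
  ((~a | e) & d) = 00110011001100110001000100010001
  (~c | ((~a | e) & d)) = 11110011111100111111000111110001

(~c | ((~a | e) & d))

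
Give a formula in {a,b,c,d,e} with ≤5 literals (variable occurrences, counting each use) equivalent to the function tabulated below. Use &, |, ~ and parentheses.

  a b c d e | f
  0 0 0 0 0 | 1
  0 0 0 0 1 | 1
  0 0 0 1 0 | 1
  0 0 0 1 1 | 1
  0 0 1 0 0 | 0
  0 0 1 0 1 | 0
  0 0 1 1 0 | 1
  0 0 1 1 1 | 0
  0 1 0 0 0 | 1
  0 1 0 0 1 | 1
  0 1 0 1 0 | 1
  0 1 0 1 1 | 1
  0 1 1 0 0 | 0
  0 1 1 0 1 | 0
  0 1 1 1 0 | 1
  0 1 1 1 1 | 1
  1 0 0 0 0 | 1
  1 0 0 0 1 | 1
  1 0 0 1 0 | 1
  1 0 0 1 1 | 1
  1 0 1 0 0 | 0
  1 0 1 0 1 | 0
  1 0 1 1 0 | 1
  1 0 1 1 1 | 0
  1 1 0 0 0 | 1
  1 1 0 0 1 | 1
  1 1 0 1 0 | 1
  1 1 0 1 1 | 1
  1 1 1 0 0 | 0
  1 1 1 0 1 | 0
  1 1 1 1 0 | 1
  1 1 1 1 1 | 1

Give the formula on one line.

(((b | (~e | ~d)) & d) | ~c)

  ~e = 10101010101010101010101010101010
  ~d = 11001100110011001100110011001100
  (~e | ~d) = 11101110111011101110111011101110
  (b | (~e | ~d)) = 11101110111111111110111011111111
  ((b | (~e | ~d)) & d) = 00100010001100110010001000110011
  ~c = 11110000111100001111000011110000
  (((b | (~e | ~d)) & d) | ~c) = 11110010111100111111001011110011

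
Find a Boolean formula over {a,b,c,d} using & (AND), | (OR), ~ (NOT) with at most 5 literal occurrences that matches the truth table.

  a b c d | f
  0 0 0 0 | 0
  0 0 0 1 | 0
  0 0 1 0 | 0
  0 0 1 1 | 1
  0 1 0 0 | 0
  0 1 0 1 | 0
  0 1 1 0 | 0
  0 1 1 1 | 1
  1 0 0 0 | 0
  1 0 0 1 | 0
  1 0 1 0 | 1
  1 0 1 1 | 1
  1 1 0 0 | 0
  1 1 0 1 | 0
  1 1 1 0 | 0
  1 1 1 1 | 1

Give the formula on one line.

(c & ((~b & a) | d))

  ~b = 1111000011110000
  (~b & a) = 0000000011110000
  ((~b & a) | d) = 0101010111110101
  (c & ((~b & a) | d)) = 0001000100110001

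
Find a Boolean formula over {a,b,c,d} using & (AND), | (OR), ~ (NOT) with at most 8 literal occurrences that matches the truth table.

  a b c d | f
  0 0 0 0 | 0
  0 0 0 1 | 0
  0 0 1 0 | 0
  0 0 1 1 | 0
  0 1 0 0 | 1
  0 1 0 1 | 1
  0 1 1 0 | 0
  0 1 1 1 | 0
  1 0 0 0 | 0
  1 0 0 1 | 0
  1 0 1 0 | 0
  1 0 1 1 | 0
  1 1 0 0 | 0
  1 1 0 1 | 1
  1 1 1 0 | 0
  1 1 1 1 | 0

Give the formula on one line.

  ~a = 1111111100000000
  (b & d) = 0000010100000101
  (~a | (b & d)) = 1111111100000101
  ~c = 1100110011001100
  ((~a | (b & d)) & ~c) = 1100110000000100
  (((~a | (b & d)) & ~c) & b) = 0000110000000100

(((~a | (b & d)) & ~c) & b)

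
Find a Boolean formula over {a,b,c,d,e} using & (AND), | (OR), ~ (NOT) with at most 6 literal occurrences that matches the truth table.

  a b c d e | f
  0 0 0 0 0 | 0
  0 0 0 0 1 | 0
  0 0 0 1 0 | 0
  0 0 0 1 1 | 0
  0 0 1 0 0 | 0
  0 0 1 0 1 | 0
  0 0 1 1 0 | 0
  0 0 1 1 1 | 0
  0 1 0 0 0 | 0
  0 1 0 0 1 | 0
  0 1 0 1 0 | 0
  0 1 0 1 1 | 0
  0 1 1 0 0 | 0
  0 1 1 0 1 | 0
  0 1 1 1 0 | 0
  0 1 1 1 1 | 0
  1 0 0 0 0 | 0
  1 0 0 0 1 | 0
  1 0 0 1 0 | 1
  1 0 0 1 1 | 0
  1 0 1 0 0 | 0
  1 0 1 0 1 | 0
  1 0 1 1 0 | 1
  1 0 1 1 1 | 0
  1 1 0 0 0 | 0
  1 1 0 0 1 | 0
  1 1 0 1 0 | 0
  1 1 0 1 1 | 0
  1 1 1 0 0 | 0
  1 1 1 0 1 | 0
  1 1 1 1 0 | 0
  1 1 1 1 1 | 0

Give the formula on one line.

  ~e = 10101010101010101010101010101010
  (a | e) = 01010101010101011111111111111111
  (b | (a | e)) = 01010101111111111111111111111111
  (~e & (b | (a | e))) = 00000000101010101010101010101010
  ~b = 11111111000000001111111100000000
  (d & ~b) = 00110011000000000011001100000000
  ((~e & (b | (a | e))) & (d & ~b)) = 00000000000000000010001000000000

((~e & (b | (a | e))) & (d & ~b))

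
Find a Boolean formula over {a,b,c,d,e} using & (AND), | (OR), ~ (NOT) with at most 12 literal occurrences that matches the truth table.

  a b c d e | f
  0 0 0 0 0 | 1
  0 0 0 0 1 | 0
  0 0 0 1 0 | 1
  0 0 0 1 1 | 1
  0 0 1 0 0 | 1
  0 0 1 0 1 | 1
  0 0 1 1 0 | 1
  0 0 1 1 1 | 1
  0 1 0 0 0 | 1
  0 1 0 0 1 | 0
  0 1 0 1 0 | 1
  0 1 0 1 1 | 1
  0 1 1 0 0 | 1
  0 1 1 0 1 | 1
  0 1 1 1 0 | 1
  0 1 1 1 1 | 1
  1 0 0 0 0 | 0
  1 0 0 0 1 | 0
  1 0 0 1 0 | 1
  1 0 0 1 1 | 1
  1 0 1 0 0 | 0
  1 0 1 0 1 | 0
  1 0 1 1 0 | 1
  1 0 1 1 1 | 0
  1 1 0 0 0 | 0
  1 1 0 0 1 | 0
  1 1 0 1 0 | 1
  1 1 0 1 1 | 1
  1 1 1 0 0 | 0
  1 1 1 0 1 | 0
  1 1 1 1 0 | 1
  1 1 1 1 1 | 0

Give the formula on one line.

(((c | (e & d)) | (~c & ~e)) & ((d & (~c | ~e)) | ~a))

  (e & d) = 00010001000100010001000100010001
  (c | (e & d)) = 00011111000111110001111100011111
  ~c = 11110000111100001111000011110000
  ~e = 10101010101010101010101010101010
  (~c & ~e) = 10100000101000001010000010100000
  ((c | (e & d)) | (~c & ~e)) = 10111111101111111011111110111111
  (~c | ~e) = 11111010111110101111101011111010
  (d & (~c | ~e)) = 00110010001100100011001000110010
  ~a = 11111111111111110000000000000000
  ((d & (~c | ~e)) | ~a) = 11111111111111110011001000110010
  (((c | (e & d)) | (~c & ~e)) & ((d & (~c | ~e)) | ~a)) = 10111111101111110011001000110010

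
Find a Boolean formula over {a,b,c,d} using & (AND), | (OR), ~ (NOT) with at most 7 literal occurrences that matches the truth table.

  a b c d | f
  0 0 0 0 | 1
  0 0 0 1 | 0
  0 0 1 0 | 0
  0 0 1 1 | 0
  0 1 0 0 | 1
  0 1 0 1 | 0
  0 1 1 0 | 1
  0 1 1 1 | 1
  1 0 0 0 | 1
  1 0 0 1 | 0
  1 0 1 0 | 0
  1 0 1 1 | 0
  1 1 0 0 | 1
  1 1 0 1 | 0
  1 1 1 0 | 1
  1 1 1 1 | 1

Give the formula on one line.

  (b & c) = 0000001100000011
  ~c = 1100110011001100
  ~d = 1010101010101010
  (~c & ~d) = 1000100010001000
  ((b & c) | (~c & ~d)) = 1000101110001011

((b & c) | (~c & ~d))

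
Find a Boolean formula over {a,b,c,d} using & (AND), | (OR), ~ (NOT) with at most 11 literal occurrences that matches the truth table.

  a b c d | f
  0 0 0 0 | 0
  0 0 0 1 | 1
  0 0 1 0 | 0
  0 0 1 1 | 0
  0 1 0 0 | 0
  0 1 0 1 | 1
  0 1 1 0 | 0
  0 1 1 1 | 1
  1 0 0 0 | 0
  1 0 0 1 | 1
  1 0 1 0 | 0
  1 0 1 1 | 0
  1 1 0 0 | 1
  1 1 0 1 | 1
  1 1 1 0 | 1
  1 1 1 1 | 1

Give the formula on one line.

((b | ((~c & d) & ((a & c) | ~b))) & (d | (a & b)))

  ~c = 1100110011001100
  (~c & d) = 0100010001000100
  (a & c) = 0000000000110011
  ~b = 1111000011110000
  ((a & c) | ~b) = 1111000011110011
  ((~c & d) & ((a & c) | ~b)) = 0100000001000000
  (b | ((~c & d) & ((a & c) | ~b))) = 0100111101001111
  (a & b) = 0000000000001111
  (d | (a & b)) = 0101010101011111
  ((b | ((~c & d) & ((a & c) | ~b))) & (d | (a & b))) = 0100010101001111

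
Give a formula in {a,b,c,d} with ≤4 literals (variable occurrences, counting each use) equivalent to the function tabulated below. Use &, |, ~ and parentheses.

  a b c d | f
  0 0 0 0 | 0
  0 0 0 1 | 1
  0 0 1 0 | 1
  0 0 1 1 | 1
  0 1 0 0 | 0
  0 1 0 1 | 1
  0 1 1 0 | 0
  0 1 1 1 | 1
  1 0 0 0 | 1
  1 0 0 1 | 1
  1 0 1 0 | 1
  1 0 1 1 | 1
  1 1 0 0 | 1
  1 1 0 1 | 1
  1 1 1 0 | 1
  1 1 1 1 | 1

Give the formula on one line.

((c & ~b) | (d | a))

  ~b = 1111000011110000
  (c & ~b) = 0011000000110000
  (d | a) = 0101010111111111
  ((c & ~b) | (d | a)) = 0111010111111111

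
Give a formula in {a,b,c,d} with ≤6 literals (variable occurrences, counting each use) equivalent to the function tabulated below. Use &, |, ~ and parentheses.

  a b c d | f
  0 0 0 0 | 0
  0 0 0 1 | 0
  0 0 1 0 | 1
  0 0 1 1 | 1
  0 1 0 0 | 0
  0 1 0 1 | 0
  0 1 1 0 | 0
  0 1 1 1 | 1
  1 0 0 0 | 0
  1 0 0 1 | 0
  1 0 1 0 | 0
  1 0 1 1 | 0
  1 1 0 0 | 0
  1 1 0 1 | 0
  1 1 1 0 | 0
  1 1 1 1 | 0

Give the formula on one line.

((a | c) & (~a & (d | ~b)))

  (a | c) = 0011001111111111
  ~a = 1111111100000000
  ~b = 1111000011110000
  (d | ~b) = 1111010111110101
  (~a & (d | ~b)) = 1111010100000000
  ((a | c) & (~a & (d | ~b))) = 0011000100000000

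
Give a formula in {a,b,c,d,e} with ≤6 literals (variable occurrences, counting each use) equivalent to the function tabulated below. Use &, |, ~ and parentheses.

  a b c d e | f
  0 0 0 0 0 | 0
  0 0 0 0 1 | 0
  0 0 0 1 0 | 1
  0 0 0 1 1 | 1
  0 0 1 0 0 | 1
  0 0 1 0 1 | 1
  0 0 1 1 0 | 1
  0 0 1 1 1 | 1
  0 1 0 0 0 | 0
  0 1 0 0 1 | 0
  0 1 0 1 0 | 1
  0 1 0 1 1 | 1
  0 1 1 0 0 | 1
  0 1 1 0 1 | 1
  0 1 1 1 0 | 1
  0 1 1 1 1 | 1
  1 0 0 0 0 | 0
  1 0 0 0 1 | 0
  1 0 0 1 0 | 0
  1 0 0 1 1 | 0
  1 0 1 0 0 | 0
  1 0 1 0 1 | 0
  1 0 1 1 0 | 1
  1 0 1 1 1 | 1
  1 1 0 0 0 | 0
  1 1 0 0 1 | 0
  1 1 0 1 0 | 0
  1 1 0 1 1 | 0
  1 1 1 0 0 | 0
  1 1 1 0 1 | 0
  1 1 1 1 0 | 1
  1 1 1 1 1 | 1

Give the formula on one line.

  ~a = 11111111111111110000000000000000
  (~a | d) = 11111111111111110011001100110011
  (~a | c) = 11111111111111110000111100001111
  (d & (~a | c)) = 00110011001100110000001100000011
  ((d & (~a | c)) | c) = 00111111001111110000111100001111
  ((~a | d) & ((d & (~a | c)) | c)) = 00111111001111110000001100000011

((~a | d) & ((d & (~a | c)) | c))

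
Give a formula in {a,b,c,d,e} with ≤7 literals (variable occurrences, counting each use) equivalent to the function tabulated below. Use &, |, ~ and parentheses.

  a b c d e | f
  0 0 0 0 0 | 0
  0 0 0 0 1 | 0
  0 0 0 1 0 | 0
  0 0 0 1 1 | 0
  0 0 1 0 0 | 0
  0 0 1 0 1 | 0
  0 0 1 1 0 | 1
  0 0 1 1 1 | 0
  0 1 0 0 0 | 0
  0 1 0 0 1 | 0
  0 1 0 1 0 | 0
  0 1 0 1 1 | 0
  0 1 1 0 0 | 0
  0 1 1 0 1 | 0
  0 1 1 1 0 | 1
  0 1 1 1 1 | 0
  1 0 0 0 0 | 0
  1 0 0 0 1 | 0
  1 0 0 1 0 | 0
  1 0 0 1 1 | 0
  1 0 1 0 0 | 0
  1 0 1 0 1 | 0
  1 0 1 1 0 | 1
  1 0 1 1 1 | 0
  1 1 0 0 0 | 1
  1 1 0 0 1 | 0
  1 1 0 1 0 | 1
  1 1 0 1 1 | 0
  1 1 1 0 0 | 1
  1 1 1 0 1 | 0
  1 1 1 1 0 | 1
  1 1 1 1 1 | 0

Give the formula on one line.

  ~e = 10101010101010101010101010101010
  (a & ~e) = 00000000000000001010101010101010
  ((a & ~e) & b) = 00000000000000000000000010101010
  (d & c) = 00000011000000110000001100000011
  (((a & ~e) & b) | (d & c)) = 00000011000000110000001110101011
  ((((a & ~e) & b) | (d & c)) & ~e) = 00000010000000100000001010101010

((((a & ~e) & b) | (d & c)) & ~e)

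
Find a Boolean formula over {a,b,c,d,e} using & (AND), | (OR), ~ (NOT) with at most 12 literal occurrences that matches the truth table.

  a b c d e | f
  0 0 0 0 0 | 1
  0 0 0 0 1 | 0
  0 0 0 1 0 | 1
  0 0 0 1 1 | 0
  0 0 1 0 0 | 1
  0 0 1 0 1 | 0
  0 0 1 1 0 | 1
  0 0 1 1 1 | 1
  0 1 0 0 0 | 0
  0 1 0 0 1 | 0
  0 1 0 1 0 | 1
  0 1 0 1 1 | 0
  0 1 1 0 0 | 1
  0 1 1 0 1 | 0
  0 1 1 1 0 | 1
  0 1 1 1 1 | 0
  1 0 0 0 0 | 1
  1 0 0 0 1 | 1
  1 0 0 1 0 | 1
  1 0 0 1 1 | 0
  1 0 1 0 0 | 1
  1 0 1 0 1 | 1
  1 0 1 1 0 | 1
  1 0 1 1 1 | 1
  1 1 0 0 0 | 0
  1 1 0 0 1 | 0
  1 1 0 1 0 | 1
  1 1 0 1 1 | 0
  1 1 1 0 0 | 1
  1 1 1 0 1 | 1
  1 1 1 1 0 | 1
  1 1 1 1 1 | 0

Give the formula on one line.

  ~b = 11111111000000001111111100000000
  (d | ~b) = 11111111001100111111111100110011
  ((d | ~b) | c) = 11111111001111111111111100111111
  ~e = 10101010101010101010101010101010
  ~d = 11001100110011001100110011001100
  (~d & a) = 00000000000000001100110011001100
  (~e | (~d & a)) = 10101010101010101110111011101110
  (((d | ~b) | c) & (~e | (~d & a))) = 10101010001010101110111000101110
  (~b & d) = 00110011000000000011001100000000
  (c & (~b & d)) = 00000011000000000000001100000000
  ((((d | ~b) | c) & (~e | (~d & a))) | (c & (~b & d))) = 10101011001010101110111100101110

((((d | ~b) | c) & (~e | (~d & a))) | (c & (~b & d)))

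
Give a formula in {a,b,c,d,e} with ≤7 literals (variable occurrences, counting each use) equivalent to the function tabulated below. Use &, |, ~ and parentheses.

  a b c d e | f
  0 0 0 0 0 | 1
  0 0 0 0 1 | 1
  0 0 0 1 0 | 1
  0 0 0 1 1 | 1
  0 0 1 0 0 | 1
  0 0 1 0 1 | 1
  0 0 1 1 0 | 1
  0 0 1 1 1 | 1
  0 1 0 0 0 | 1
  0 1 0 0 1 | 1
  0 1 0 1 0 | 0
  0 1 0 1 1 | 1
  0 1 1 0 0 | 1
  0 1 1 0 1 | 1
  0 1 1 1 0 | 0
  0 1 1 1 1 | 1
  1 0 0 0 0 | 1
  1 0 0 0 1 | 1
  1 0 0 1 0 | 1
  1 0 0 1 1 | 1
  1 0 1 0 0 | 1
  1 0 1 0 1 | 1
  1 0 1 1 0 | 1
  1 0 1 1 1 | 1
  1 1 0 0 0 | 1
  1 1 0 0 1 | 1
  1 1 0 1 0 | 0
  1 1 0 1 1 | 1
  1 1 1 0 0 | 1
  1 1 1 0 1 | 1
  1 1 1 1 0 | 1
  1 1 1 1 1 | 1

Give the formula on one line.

(((a & c) & b) | ((~d | ~b) | (e & b)))

  (a & c) = 00000000000000000000111100001111
  ((a & c) & b) = 00000000000000000000000000001111
  ~d = 11001100110011001100110011001100
  ~b = 11111111000000001111111100000000
  (~d | ~b) = 11111111110011001111111111001100
  (e & b) = 00000000010101010000000001010101
  ((~d | ~b) | (e & b)) = 11111111110111011111111111011101
  (((a & c) & b) | ((~d | ~b) | (e & b))) = 11111111110111011111111111011111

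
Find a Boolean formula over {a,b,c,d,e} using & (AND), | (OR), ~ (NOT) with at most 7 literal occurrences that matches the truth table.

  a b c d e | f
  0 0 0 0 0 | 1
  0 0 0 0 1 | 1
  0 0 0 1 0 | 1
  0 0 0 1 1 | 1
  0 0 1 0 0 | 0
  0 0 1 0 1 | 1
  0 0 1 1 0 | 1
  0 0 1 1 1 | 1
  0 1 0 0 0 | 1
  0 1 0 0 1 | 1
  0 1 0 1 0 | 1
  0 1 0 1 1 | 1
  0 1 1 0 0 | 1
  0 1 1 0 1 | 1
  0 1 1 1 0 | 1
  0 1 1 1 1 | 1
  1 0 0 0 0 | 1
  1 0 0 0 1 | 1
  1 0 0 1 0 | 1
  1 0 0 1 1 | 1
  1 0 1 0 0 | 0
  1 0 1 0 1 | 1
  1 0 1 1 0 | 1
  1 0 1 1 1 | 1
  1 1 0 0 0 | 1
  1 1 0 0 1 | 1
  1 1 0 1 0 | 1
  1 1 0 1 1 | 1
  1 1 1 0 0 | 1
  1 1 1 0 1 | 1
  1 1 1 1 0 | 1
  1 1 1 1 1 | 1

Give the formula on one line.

  ~e = 10101010101010101010101010101010
  (b & ~e) = 00000000101010100000000010101010
  (e & a) = 00000000000000000101010101010101
  ~c = 11110000111100001111000011110000
  ((e & a) | ~c) = 11110000111100001111010111110101
  (d | e) = 01110111011101110111011101110111
  (((e & a) | ~c) | (d | e)) = 11110111111101111111011111110111
  ((b & ~e) | (((e & a) | ~c) | (d | e))) = 11110111111111111111011111111111

((b & ~e) | (((e & a) | ~c) | (d | e)))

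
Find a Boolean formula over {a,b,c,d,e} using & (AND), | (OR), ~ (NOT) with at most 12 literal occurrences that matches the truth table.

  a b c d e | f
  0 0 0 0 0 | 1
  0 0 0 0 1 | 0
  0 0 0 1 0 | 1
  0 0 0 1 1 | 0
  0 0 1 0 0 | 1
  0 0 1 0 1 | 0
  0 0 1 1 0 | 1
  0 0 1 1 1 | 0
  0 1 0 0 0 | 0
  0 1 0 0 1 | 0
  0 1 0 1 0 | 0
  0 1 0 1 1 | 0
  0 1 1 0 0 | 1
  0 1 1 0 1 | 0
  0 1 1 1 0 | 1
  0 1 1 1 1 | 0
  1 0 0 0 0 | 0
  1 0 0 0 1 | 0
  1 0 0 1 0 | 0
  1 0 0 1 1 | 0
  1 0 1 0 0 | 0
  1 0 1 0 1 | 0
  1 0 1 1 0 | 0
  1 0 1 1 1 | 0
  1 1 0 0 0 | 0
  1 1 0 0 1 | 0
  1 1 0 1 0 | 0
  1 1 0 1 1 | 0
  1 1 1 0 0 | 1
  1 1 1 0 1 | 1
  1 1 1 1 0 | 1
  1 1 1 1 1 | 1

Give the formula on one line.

(((~b | (c & ((a & e) | b))) & (b | ~a)) & (~e | a))

  ~b = 11111111000000001111111100000000
  (a & e) = 00000000000000000101010101010101
  ((a & e) | b) = 00000000111111110101010111111111
  (c & ((a & e) | b)) = 00000000000011110000010100001111
  (~b | (c & ((a & e) | b))) = 11111111000011111111111100001111
  ~a = 11111111111111110000000000000000
  (b | ~a) = 11111111111111110000000011111111
  ((~b | (c & ((a & e) | b))) & (b | ~a)) = 11111111000011110000000000001111
  ~e = 10101010101010101010101010101010
  (~e | a) = 10101010101010101111111111111111
  (((~b | (c & ((a & e) | b))) & (b | ~a)) & (~e | a)) = 10101010000010100000000000001111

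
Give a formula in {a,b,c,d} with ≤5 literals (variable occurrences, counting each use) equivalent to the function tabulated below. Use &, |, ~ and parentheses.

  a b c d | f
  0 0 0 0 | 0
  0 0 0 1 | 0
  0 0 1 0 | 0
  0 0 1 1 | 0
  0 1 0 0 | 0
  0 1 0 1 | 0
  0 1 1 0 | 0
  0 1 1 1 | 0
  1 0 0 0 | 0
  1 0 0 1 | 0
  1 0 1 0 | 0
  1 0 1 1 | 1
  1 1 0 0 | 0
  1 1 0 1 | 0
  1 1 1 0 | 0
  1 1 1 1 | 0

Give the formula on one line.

((d & ~b) & (a & c))

  ~b = 1111000011110000
  (d & ~b) = 0101000001010000
  (a & c) = 0000000000110011
  ((d & ~b) & (a & c)) = 0000000000010000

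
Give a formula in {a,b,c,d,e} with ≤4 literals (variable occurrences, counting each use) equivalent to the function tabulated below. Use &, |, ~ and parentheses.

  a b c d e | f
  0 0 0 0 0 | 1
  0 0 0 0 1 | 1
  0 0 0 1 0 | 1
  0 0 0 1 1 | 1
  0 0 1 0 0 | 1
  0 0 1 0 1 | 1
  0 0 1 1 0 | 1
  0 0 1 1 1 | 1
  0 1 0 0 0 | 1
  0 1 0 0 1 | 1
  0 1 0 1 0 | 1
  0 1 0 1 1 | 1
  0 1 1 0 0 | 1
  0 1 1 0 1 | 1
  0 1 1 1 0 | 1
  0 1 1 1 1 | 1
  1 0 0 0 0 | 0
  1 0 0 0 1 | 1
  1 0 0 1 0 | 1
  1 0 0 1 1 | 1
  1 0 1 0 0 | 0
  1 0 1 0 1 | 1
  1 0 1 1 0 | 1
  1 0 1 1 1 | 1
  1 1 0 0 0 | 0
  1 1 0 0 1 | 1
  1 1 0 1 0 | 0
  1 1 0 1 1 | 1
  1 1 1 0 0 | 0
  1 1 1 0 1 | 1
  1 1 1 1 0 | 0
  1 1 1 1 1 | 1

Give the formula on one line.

(((~b & d) | ~a) | e)

  ~b = 11111111000000001111111100000000
  (~b & d) = 00110011000000000011001100000000
  ~a = 11111111111111110000000000000000
  ((~b & d) | ~a) = 11111111111111110011001100000000
  (((~b & d) | ~a) | e) = 11111111111111110111011101010101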